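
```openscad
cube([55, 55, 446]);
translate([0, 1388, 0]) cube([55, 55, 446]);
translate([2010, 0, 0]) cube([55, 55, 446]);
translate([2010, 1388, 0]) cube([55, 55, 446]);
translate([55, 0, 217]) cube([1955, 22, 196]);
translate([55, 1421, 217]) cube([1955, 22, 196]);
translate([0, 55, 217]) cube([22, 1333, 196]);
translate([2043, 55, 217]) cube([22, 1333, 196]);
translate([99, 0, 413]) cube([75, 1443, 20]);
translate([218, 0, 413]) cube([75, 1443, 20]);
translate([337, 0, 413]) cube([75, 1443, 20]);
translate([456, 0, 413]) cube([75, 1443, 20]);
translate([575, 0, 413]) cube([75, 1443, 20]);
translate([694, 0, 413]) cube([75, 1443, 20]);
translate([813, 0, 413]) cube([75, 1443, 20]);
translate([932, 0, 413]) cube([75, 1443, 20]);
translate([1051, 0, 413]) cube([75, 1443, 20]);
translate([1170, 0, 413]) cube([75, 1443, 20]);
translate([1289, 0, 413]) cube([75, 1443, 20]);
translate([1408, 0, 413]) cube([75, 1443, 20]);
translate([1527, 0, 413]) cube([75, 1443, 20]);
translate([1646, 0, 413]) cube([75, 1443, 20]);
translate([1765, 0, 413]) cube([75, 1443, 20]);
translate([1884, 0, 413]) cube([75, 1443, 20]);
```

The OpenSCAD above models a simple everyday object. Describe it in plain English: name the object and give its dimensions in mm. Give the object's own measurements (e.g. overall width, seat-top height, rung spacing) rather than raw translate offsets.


A bed frame 2065 mm long (x) by 1443 mm wide (y). Four 55×55 mm corner posts, 446 mm tall, at the corners of the footprint. Four rails of 22 mm thickness and 196 mm height run between adjacent posts with their undersides at z = 217 mm, their outer faces flush with the outside of the frame (the two x-running rails run between the posts' inner faces; the two y-running rails run between the posts' inner faces). 16 slats, each 75 mm wide (x) and 20 mm thick, lie across the top of the two x-running rails, running the full 1443 mm width of the frame in y; along x they sit between the end posts with a 44 mm gap after the −x posts and between neighbouring slats, leaving 51 mm before the +x posts.


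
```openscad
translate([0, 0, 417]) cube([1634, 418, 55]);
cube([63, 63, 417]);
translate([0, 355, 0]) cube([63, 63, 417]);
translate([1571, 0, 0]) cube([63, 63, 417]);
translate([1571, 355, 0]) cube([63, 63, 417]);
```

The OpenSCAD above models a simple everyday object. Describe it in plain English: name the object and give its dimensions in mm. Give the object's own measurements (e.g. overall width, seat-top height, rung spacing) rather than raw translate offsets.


A bench: a 1634×418 mm seat slab, 55 mm thick, top at z = 472 mm, on four 63×63 mm square legs flush with the seat corners and standing on z = 0.


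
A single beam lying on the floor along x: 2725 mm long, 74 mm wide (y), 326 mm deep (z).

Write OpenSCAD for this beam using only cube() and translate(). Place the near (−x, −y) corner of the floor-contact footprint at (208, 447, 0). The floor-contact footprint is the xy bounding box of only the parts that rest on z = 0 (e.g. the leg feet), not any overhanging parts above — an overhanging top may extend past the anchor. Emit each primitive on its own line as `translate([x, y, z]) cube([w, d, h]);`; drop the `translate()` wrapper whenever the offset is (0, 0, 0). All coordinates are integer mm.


translate([208, 447, 0]) cube([2725, 74, 326]);


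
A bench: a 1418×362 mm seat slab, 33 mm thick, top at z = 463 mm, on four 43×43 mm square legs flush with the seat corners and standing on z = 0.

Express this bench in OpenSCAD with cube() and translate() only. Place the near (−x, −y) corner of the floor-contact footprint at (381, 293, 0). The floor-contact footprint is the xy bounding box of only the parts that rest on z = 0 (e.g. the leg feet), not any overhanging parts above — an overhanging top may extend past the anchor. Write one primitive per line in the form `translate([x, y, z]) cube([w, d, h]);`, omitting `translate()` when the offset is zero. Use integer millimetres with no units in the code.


translate([381, 293, 430]) cube([1418, 362, 33]);
translate([381, 293, 0]) cube([43, 43, 430]);
translate([381, 612, 0]) cube([43, 43, 430]);
translate([1756, 293, 0]) cube([43, 43, 430]);
translate([1756, 612, 0]) cube([43, 43, 430]);


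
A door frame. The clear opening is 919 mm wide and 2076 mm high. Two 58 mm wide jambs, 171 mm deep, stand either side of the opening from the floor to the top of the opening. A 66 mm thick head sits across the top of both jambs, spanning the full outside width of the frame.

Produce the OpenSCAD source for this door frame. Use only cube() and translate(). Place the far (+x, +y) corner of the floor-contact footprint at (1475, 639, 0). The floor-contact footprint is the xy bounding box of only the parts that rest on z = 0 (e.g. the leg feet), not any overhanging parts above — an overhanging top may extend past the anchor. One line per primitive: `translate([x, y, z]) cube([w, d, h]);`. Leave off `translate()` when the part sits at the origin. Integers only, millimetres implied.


translate([440, 468, 0]) cube([58, 171, 2076]);
translate([1417, 468, 0]) cube([58, 171, 2076]);
translate([440, 468, 2076]) cube([1035, 171, 66]);


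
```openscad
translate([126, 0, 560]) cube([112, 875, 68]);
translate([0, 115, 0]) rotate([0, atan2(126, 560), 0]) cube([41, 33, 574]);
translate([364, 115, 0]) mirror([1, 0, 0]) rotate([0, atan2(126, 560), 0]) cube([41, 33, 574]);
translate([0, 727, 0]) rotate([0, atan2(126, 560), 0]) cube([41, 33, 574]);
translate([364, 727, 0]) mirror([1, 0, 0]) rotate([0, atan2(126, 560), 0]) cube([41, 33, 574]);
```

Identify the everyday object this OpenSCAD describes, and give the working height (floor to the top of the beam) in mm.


A sawhorse. The overall height is 628 mm.

A beam across two mirrored pairs of raked legs — a sawhorse. The beam's underside is at z = 560 (matching the legs' vertical rise in atan2(126, 560)) and the beam is 68 mm tall, so its top is at 560 + 68 = 628 mm. The raked legs top out at the beam's underside, so that is the highest point.


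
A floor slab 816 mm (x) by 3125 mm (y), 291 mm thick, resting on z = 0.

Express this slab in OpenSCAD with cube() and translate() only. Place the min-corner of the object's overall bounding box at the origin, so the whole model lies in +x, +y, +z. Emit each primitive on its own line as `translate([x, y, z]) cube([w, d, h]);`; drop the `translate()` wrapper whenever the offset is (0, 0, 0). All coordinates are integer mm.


cube([816, 3125, 291]);


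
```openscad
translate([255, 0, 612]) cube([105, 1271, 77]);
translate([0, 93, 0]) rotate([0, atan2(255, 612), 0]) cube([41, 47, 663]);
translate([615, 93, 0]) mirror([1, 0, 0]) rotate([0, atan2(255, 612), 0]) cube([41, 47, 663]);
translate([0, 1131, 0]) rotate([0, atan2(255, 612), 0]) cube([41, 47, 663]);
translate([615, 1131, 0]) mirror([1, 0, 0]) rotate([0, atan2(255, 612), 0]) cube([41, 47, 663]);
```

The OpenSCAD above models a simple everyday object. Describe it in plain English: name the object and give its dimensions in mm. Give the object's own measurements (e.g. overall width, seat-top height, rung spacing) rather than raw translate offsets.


A sawhorse. A 105×1271×77 mm beam (x, y, z) sits on two A-frame leg pairs. Each pair is two raked legs of 41×47 mm section (47 mm along y) splaying symmetrically in x. Each leg rises 612 mm vertically over 255 mm of horizontal reach and is 663 mm long along its own axis. Every leg's outer bottom edge rests on the floor and its outer top edge meets a bottom edge of the beam — the left legs (tilting toward +x) meet the beam's −x bottom edge, the right legs (their mirror images, tilting toward −x) meet its +x bottom edge — so the leg tops tuck under the beam, the beam's underside is 612 mm above the floor, and the feet are 615 mm apart outside-to-outside with the beam centred between them. The two leg pairs are set in 93 mm from either end of the beam.


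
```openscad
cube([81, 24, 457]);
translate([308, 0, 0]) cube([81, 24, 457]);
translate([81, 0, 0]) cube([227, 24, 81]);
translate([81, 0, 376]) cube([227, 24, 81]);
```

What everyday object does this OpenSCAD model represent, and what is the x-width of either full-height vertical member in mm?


A picture frame. The border width is 81 mm.

Four thin pieces enclosing a rectangular opening — a picture frame. The two full-height stiles are 457 mm tall; the top rail sits at z = 376 and is 81 mm tall, so the border above the opening is 457 − 376 = 81 mm, matching the stile x-width.


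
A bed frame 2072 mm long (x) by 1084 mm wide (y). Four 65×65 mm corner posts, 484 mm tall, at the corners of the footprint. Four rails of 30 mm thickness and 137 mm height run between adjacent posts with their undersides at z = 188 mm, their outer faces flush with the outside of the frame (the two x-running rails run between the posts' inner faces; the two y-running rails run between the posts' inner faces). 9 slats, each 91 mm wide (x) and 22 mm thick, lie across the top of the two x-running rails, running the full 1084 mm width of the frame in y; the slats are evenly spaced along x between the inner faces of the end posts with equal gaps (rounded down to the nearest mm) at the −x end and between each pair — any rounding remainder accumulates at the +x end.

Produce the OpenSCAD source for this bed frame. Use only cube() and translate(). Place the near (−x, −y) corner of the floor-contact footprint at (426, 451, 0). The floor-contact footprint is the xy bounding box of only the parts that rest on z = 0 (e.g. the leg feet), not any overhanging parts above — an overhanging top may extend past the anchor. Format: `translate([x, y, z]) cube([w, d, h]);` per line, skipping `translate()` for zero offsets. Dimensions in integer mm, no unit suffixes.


translate([426, 451, 0]) cube([65, 65, 484]);
translate([426, 1470, 0]) cube([65, 65, 484]);
translate([2433, 451, 0]) cube([65, 65, 484]);
translate([2433, 1470, 0]) cube([65, 65, 484]);
translate([491, 451, 188]) cube([1942, 30, 137]);
translate([491, 1505, 188]) cube([1942, 30, 137]);
translate([426, 516, 188]) cube([30, 954, 137]);
translate([2468, 516, 188]) cube([30, 954, 137]);
translate([603, 451, 325]) cube([91, 1084, 22]);
translate([806, 451, 325]) cube([91, 1084, 22]);
translate([1009, 451, 325]) cube([91, 1084, 22]);
translate([1212, 451, 325]) cube([91, 1084, 22]);
translate([1415, 451, 325]) cube([91, 1084, 22]);
translate([1618, 451, 325]) cube([91, 1084, 22]);
translate([1821, 451, 325]) cube([91, 1084, 22]);
translate([2024, 451, 325]) cube([91, 1084, 22]);
translate([2227, 451, 325]) cube([91, 1084, 22]);


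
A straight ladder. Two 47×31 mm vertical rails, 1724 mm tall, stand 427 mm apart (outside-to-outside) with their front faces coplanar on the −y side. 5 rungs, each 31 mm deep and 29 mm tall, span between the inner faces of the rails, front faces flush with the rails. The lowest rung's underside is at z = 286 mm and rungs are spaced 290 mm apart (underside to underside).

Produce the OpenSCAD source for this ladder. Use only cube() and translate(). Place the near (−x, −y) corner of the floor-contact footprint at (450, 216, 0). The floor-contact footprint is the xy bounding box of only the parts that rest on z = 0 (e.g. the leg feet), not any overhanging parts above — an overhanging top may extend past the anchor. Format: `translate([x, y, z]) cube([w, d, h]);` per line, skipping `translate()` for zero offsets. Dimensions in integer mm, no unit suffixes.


translate([450, 216, 0]) cube([47, 31, 1724]);
translate([830, 216, 0]) cube([47, 31, 1724]);
translate([497, 216, 286]) cube([333, 31, 29]);
translate([497, 216, 576]) cube([333, 31, 29]);
translate([497, 216, 866]) cube([333, 31, 29]);
translate([497, 216, 1156]) cube([333, 31, 29]);
translate([497, 216, 1446]) cube([333, 31, 29]);


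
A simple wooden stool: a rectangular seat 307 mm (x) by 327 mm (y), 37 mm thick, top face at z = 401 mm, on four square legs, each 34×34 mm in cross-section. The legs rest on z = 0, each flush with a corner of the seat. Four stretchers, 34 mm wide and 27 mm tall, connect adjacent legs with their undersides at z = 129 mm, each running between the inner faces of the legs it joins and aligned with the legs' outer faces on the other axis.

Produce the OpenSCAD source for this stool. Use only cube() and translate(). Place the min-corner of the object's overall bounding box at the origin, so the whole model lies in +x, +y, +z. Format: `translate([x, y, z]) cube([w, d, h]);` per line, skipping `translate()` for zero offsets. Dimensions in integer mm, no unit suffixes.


translate([0, 0, 364]) cube([307, 327, 37]);
cube([34, 34, 364]);
translate([273, 0, 0]) cube([34, 34, 364]);
translate([0, 293, 0]) cube([34, 34, 364]);
translate([273, 293, 0]) cube([34, 34, 364]);
translate([34, 0, 129]) cube([239, 34, 27]);
translate([34, 293, 129]) cube([239, 34, 27]);
translate([0, 34, 129]) cube([34, 259, 27]);
translate([273, 34, 129]) cube([34, 259, 27]);


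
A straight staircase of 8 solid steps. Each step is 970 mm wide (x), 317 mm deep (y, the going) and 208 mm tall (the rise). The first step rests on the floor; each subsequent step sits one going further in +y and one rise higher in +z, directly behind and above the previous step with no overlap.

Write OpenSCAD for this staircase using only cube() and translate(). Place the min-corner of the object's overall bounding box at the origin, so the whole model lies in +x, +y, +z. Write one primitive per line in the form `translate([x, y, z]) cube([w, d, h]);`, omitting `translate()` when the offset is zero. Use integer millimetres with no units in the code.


cube([970, 317, 208]);
translate([0, 317, 208]) cube([970, 317, 208]);
translate([0, 634, 416]) cube([970, 317, 208]);
translate([0, 951, 624]) cube([970, 317, 208]);
translate([0, 1268, 832]) cube([970, 317, 208]);
translate([0, 1585, 1040]) cube([970, 317, 208]);
translate([0, 1902, 1248]) cube([970, 317, 208]);
translate([0, 2219, 1456]) cube([970, 317, 208]);


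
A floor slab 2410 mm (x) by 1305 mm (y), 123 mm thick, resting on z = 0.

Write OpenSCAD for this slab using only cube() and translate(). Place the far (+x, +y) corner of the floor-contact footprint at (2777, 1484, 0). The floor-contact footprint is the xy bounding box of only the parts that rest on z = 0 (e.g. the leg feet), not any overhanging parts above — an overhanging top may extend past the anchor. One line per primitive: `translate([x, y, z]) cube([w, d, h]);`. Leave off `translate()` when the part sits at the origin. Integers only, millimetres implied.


translate([367, 179, 0]) cube([2410, 1305, 123]);


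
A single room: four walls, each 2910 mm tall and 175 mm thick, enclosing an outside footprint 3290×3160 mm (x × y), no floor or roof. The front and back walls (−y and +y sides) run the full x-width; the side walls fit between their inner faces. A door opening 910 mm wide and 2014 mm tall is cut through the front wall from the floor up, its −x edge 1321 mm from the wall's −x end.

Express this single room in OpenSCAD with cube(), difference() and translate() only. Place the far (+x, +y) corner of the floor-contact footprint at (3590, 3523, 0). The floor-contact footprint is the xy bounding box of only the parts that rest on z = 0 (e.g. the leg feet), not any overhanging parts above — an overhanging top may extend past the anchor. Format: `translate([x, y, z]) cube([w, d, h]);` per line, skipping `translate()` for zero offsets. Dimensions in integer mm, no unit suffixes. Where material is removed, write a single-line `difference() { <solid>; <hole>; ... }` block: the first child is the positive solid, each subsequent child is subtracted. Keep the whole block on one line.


difference() { translate([300, 363, 0]) cube([3290, 175, 2910]); translate([1621, 363, 0]) cube([910, 175, 2014]); }
translate([300, 3348, 0]) cube([3290, 175, 2910]);
translate([300, 538, 0]) cube([175, 2810, 2910]);
translate([3415, 538, 0]) cube([175, 2810, 2910]);


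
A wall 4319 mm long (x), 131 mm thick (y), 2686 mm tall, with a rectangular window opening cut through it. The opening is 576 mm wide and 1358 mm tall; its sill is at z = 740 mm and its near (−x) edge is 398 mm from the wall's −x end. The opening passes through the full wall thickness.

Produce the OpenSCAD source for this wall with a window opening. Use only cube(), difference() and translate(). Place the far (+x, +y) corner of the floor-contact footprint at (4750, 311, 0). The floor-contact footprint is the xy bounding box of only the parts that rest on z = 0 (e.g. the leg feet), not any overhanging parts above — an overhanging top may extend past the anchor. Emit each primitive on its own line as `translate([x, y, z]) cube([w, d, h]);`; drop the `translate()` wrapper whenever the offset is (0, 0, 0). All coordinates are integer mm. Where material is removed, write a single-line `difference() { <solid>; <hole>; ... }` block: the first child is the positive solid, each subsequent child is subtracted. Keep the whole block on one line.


difference() { translate([431, 180, 0]) cube([4319, 131, 2686]); translate([829, 180, 740]) cube([576, 131, 1358]); }


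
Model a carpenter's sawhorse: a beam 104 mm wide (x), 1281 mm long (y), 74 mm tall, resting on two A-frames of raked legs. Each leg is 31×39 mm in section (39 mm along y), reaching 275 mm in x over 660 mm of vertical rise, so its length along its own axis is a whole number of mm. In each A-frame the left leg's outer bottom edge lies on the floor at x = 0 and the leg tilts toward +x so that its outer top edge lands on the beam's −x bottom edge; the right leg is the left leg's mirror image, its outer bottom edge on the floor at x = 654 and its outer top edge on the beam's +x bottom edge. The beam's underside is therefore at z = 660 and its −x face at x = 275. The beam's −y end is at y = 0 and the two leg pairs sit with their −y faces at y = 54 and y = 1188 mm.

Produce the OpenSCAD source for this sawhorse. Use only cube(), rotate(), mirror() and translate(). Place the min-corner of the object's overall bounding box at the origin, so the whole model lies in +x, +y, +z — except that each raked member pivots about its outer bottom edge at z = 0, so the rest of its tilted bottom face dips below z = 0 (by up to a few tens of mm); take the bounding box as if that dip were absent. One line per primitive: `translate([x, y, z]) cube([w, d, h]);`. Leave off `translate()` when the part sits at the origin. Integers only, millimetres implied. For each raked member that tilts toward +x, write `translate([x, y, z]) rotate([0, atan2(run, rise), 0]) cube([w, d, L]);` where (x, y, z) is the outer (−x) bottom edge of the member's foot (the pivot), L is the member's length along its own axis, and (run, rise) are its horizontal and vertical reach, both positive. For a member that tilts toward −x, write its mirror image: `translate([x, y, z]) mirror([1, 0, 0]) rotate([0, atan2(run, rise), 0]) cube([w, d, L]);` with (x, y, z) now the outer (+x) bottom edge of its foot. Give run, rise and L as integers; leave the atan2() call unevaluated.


// leg length = √(275² + 660²) = 715
// right-leg outer foot x = 2·275 + 104 = 654
// beam min-corner = (275, 0, 660)
translate([275, 0, 660]) cube([104, 1281, 74]);
translate([0, 54, 0]) rotate([0, atan2(275, 660), 0]) cube([31, 39, 715]);
translate([654, 54, 0]) mirror([1, 0, 0]) rotate([0, atan2(275, 660), 0]) cube([31, 39, 715]);
translate([0, 1188, 0]) rotate([0, atan2(275, 660), 0]) cube([31, 39, 715]);
translate([654, 1188, 0]) mirror([1, 0, 0]) rotate([0, atan2(275, 660), 0]) cube([31, 39, 715]);


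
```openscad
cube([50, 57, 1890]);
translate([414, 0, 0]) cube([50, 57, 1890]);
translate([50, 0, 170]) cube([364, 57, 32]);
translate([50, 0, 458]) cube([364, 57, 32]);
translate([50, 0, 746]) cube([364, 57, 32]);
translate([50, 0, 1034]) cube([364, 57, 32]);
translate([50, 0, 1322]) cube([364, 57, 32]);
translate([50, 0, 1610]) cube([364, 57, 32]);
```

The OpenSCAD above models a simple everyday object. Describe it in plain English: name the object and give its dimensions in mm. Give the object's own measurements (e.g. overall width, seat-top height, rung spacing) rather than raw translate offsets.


A straight ladder. Two 50×57 mm vertical rails, 1890 mm tall, stand 464 mm apart (outside-to-outside) with their front faces coplanar on the −y side. 6 rungs, each 57 mm deep and 32 mm tall, span between the inner faces of the rails, front faces flush with the rails. The lowest rung's underside is at z = 170 mm and rungs are spaced 288 mm apart (underside to underside).


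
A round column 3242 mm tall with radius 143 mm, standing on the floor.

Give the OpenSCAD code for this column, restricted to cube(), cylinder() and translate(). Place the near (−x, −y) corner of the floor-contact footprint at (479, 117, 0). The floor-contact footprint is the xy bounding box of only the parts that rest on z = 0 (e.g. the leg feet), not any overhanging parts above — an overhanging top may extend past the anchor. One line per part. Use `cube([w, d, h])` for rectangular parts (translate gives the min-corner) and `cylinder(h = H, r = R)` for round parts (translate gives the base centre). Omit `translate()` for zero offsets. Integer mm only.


translate([622, 260, 0]) cylinder(h = 3242, r = 143);


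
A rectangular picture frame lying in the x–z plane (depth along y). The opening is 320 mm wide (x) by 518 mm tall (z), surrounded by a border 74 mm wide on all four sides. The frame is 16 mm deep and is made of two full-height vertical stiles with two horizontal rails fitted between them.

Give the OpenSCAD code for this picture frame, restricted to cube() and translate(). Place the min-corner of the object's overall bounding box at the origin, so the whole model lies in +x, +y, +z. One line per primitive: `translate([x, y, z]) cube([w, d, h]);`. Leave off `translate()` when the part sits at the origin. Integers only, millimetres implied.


cube([74, 16, 666]);
translate([394, 0, 0]) cube([74, 16, 666]);
translate([74, 0, 0]) cube([320, 16, 74]);
translate([74, 0, 592]) cube([320, 16, 74]);


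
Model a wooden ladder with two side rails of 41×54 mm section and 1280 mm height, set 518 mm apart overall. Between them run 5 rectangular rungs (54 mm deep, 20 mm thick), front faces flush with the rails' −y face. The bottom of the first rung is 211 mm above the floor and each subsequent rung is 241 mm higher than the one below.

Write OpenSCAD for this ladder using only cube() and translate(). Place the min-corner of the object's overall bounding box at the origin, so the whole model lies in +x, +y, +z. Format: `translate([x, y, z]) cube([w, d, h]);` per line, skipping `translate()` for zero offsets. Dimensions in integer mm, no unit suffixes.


cube([41, 54, 1280]);
translate([477, 0, 0]) cube([41, 54, 1280]);
translate([41, 0, 211]) cube([436, 54, 20]);
translate([41, 0, 452]) cube([436, 54, 20]);
translate([41, 0, 693]) cube([436, 54, 20]);
translate([41, 0, 934]) cube([436, 54, 20]);
translate([41, 0, 1175]) cube([436, 54, 20]);


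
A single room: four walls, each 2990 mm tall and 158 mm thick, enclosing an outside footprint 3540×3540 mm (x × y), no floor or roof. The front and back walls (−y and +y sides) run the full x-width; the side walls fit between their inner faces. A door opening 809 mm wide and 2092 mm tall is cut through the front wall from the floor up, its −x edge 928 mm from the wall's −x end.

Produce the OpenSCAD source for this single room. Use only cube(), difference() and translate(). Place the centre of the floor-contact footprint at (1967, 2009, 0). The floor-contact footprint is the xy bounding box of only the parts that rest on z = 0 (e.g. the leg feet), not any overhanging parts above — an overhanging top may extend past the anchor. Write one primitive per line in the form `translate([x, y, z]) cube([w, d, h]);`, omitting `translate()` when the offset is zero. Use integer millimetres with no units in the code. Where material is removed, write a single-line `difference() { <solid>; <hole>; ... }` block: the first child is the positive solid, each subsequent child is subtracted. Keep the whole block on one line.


difference() { translate([197, 239, 0]) cube([3540, 158, 2990]); translate([1125, 239, 0]) cube([809, 158, 2092]); }
translate([197, 3621, 0]) cube([3540, 158, 2990]);
translate([197, 397, 0]) cube([158, 3224, 2990]);
translate([3579, 397, 0]) cube([158, 3224, 2990]);


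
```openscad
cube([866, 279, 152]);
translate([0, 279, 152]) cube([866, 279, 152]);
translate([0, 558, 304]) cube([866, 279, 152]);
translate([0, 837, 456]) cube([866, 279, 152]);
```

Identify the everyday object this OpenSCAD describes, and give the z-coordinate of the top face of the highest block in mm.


A staircase. The total rise is 608 mm.

4 identical blocks, each offset up and back from the previous — a staircase. Each step is 152 mm tall and there are 4 of them, so the total rise is 4 × 152 = 608 mm.


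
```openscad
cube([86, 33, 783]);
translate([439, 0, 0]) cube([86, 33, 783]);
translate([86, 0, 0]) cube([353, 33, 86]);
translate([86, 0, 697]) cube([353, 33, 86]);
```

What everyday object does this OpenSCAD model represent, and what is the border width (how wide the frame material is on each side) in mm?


A picture frame. The border width is 86 mm.

Four thin pieces enclosing a rectangular opening — a picture frame. The two full-height stiles are 783 mm tall; the top rail sits at z = 697 and is 86 mm tall, so the border above the opening is 783 − 697 = 86 mm, matching the stile x-width.


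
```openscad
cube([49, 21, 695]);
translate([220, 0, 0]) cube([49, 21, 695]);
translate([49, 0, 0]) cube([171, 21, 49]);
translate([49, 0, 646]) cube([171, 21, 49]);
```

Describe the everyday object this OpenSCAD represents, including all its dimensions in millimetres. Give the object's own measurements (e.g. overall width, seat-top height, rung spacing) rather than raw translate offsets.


A rectangular picture frame lying in the x–z plane (depth along y). The opening is 171 mm wide (x) by 597 mm tall (z), surrounded by a border 49 mm wide on all four sides. The frame is 21 mm deep and is made of two full-height vertical stiles with two horizontal rails fitted between them.


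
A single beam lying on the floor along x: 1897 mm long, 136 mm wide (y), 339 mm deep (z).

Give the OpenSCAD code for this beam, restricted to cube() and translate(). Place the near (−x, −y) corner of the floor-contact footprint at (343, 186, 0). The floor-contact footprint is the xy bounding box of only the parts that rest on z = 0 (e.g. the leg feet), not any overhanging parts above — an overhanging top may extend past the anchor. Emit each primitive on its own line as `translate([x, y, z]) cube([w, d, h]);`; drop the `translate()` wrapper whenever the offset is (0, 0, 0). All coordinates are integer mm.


translate([343, 186, 0]) cube([1897, 136, 339]);


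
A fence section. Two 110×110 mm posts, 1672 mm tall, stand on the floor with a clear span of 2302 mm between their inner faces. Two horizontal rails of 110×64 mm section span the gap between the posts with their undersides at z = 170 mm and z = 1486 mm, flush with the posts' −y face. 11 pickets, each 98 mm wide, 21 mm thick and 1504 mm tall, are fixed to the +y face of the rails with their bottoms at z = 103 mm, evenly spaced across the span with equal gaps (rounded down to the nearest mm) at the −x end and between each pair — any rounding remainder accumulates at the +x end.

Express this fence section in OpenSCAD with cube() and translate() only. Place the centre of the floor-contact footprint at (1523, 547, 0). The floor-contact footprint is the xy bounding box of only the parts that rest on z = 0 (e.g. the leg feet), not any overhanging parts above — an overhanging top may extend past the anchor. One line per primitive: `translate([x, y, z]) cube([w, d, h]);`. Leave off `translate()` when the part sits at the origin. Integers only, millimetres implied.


translate([262, 492, 0]) cube([110, 110, 1672]);
translate([2674, 492, 0]) cube([110, 110, 1672]);
translate([372, 492, 170]) cube([2302, 110, 64]);
translate([372, 492, 1486]) cube([2302, 110, 64]);
translate([474, 602, 103]) cube([98, 21, 1504]);
translate([674, 602, 103]) cube([98, 21, 1504]);
translate([874, 602, 103]) cube([98, 21, 1504]);
translate([1074, 602, 103]) cube([98, 21, 1504]);
translate([1274, 602, 103]) cube([98, 21, 1504]);
translate([1474, 602, 103]) cube([98, 21, 1504]);
translate([1674, 602, 103]) cube([98, 21, 1504]);
translate([1874, 602, 103]) cube([98, 21, 1504]);
translate([2074, 602, 103]) cube([98, 21, 1504]);
translate([2274, 602, 103]) cube([98, 21, 1504]);
translate([2474, 602, 103]) cube([98, 21, 1504]);


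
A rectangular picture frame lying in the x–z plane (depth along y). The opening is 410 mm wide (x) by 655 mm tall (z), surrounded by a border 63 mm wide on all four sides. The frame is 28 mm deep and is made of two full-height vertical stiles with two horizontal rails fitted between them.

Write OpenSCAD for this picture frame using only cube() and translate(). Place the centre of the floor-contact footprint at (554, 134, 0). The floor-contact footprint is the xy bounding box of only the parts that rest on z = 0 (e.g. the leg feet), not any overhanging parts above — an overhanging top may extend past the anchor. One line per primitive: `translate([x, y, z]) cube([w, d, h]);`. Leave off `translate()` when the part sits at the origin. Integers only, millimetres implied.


translate([286, 120, 0]) cube([63, 28, 781]);
translate([759, 120, 0]) cube([63, 28, 781]);
translate([349, 120, 0]) cube([410, 28, 63]);
translate([349, 120, 718]) cube([410, 28, 63]);


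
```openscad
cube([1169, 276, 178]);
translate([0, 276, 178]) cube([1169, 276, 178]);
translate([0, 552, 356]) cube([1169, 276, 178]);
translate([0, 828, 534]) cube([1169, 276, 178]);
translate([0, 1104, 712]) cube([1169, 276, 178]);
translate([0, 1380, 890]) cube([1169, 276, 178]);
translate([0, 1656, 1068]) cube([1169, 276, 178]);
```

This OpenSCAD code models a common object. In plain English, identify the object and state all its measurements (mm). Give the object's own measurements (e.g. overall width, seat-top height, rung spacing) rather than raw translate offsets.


A straight staircase of 7 solid steps. Each step is 1169 mm wide (x), 276 mm deep (y, the going) and 178 mm tall (the rise). The first step rests on the floor; each subsequent step sits one going further in +y and one rise higher in +z, directly behind and above the previous step with no overlap.


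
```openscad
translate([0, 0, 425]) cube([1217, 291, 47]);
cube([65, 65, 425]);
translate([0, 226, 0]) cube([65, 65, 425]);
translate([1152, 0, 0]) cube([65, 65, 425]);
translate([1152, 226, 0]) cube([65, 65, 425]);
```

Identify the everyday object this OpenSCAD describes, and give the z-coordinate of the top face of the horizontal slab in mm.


A bench. The seat-top height is 472 mm.

A long slab on four corner posts — a bench. The slab sits at z = 425 with thickness 47, so the top is 425 + 47 = 472 mm.


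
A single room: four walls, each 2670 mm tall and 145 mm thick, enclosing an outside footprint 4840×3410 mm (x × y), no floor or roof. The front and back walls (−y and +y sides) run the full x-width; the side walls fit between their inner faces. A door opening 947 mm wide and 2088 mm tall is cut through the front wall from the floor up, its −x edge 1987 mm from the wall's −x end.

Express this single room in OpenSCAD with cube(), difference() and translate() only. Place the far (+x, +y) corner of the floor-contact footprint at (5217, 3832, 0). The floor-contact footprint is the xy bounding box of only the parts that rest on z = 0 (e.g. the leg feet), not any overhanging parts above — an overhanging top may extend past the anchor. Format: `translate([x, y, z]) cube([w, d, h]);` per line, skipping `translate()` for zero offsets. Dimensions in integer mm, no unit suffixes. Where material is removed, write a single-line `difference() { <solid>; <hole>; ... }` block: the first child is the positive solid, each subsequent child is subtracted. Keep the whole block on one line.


difference() { translate([377, 422, 0]) cube([4840, 145, 2670]); translate([2364, 422, 0]) cube([947, 145, 2088]); }
translate([377, 3687, 0]) cube([4840, 145, 2670]);
translate([377, 567, 0]) cube([145, 3120, 2670]);
translate([5072, 567, 0]) cube([145, 3120, 2670]);


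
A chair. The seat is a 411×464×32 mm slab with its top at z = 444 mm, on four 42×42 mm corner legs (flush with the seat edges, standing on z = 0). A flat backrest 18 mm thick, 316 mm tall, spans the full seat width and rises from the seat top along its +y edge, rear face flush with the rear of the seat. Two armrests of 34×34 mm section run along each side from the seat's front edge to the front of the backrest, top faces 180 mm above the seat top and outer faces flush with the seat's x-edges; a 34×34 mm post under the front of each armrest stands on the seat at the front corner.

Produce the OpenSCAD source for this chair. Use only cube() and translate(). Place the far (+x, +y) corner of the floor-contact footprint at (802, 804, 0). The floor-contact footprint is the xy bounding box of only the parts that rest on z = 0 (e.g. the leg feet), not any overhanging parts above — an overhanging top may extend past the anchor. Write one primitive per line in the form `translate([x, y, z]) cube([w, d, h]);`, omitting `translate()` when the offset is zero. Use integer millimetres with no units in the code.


// leg_h = 444 - 32 = 412
// arm post h = 180 - 34 = 146
translate([391, 340, 412]) cube([411, 464, 32]);
translate([391, 340, 0]) cube([42, 42, 412]);
translate([760, 340, 0]) cube([42, 42, 412]);
translate([391, 762, 0]) cube([42, 42, 412]);
translate([760, 762, 0]) cube([42, 42, 412]);
translate([391, 786, 444]) cube([411, 18, 316]);
translate([391, 340, 590]) cube([34, 446, 34]);
translate([768, 340, 590]) cube([34, 446, 34]);
translate([391, 340, 444]) cube([34, 34, 146]);
translate([768, 340, 444]) cube([34, 34, 146]);


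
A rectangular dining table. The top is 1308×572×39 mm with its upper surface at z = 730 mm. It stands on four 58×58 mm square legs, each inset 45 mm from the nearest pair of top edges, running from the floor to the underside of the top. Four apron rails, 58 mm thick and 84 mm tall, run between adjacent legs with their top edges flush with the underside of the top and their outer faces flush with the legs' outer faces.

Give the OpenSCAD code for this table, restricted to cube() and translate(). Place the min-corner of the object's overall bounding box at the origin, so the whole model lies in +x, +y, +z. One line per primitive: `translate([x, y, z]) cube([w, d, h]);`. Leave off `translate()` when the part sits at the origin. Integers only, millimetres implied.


translate([0, 0, 691]) cube([1308, 572, 39]);
translate([45, 45, 0]) cube([58, 58, 691]);
translate([1205, 45, 0]) cube([58, 58, 691]);
translate([45, 469, 0]) cube([58, 58, 691]);
translate([1205, 469, 0]) cube([58, 58, 691]);
translate([103, 45, 607]) cube([1102, 58, 84]);
translate([103, 469, 607]) cube([1102, 58, 84]);
translate([45, 103, 607]) cube([58, 366, 84]);
translate([1205, 103, 607]) cube([58, 366, 84]);


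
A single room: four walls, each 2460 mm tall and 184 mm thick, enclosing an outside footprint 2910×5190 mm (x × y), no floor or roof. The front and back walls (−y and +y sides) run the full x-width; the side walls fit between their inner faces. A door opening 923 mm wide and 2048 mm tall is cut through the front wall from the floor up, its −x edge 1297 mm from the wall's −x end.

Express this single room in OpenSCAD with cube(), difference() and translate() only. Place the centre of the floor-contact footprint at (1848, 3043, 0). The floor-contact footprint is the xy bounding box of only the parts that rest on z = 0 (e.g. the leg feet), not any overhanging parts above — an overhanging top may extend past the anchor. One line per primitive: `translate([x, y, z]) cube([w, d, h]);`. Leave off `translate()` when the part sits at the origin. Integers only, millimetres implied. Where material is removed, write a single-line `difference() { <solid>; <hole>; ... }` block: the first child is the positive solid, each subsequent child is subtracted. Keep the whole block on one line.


difference() { translate([393, 448, 0]) cube([2910, 184, 2460]); translate([1690, 448, 0]) cube([923, 184, 2048]); }
translate([393, 5454, 0]) cube([2910, 184, 2460]);
translate([393, 632, 0]) cube([184, 4822, 2460]);
translate([3119, 632, 0]) cube([184, 4822, 2460]);


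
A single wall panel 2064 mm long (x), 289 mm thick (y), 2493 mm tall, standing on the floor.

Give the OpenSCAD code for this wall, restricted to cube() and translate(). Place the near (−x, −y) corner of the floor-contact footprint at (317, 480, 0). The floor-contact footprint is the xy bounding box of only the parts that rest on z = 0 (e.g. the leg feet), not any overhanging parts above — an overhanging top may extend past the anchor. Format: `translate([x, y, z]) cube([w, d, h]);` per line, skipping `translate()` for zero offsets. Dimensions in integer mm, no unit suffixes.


translate([317, 480, 0]) cube([2064, 289, 2493]);


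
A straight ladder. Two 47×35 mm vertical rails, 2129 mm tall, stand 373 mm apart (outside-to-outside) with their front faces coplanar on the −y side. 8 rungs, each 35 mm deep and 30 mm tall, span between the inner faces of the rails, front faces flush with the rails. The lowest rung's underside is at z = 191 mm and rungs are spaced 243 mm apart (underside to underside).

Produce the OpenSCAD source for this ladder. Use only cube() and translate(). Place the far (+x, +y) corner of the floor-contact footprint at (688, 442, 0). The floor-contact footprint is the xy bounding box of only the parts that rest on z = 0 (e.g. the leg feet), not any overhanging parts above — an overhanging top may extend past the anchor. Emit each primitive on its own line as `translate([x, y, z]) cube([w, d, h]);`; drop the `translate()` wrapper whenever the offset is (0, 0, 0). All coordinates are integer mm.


// rung span = 373 - 2*47 = 279
// rung[k] z = 191 + k*243
translate([315, 407, 0]) cube([47, 35, 2129]);
translate([641, 407, 0]) cube([47, 35, 2129]);
translate([362, 407, 191]) cube([279, 35, 30]);
translate([362, 407, 434]) cube([279, 35, 30]);
translate([362, 407, 677]) cube([279, 35, 30]);
translate([362, 407, 920]) cube([279, 35, 30]);
translate([362, 407, 1163]) cube([279, 35, 30]);
translate([362, 407, 1406]) cube([279, 35, 30]);
translate([362, 407, 1649]) cube([279, 35, 30]);
translate([362, 407, 1892]) cube([279, 35, 30]);


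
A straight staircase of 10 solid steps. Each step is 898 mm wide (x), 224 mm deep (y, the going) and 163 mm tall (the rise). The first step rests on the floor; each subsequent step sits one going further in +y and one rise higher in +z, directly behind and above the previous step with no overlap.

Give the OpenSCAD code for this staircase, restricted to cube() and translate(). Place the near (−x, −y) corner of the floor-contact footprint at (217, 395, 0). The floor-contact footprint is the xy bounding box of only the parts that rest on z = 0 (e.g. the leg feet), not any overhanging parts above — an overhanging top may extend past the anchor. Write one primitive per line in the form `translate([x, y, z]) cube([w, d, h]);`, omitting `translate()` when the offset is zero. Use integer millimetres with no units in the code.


translate([217, 395, 0]) cube([898, 224, 163]);
translate([217, 619, 163]) cube([898, 224, 163]);
translate([217, 843, 326]) cube([898, 224, 163]);
translate([217, 1067, 489]) cube([898, 224, 163]);
translate([217, 1291, 652]) cube([898, 224, 163]);
translate([217, 1515, 815]) cube([898, 224, 163]);
translate([217, 1739, 978]) cube([898, 224, 163]);
translate([217, 1963, 1141]) cube([898, 224, 163]);
translate([217, 2187, 1304]) cube([898, 224, 163]);
translate([217, 2411, 1467]) cube([898, 224, 163]);


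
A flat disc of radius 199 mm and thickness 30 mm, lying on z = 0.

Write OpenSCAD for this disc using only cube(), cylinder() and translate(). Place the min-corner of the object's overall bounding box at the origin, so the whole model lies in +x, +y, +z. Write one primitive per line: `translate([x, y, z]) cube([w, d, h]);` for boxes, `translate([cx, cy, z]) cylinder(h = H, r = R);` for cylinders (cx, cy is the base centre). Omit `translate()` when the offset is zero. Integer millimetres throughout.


translate([199, 199, 0]) cylinder(h = 30, r = 199);
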